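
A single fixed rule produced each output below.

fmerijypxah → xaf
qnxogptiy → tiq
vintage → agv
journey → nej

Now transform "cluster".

tec

Each output is the input with this applied: swap the first and last characters, then keep only the last 3 characters.
Working it through for "cluster": intermediate "rlustec", final "tec".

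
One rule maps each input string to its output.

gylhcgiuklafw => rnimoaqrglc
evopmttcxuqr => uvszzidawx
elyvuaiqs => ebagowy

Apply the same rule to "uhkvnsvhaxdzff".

qbtybngdjfll

The transformation: delete the first 2 characters, then shift every letter 6 places forward in the alphabet (wrapping around).
"uhkvnsvhaxdzff" → "kvnsvhaxdzff" → "qbtybngdjfll".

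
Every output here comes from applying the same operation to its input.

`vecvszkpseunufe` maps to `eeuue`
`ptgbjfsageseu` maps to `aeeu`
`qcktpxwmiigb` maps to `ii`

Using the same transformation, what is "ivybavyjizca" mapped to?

Each output is the input with this applied: keep only the vowels.
So "ivybavyjizca" becomes "iaia".

iaia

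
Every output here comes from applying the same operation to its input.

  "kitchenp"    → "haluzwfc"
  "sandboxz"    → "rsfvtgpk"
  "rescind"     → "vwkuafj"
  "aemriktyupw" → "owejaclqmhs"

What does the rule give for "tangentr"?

jsfywfll

The rule is to shift every letter 8 places backward in the alphabet (wrapping around), then swap the first and last characters.
Starting from "tangentr": after the first operation, "lsfywflj"; after the second, "jsfywfll".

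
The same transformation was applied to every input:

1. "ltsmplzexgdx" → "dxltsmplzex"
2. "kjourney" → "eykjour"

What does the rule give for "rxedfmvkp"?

Looking at the pairs, the operation is to move the last 2 characters to the front (rotate right by 2), then delete the last character.
For "rxedfmvkp", step one produces "kprxedfmv"; step two turns that into "kprxedfm".

kprxedfm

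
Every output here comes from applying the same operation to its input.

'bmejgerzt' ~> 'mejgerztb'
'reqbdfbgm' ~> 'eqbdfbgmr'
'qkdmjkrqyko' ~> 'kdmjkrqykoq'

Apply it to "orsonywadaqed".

rsonywadaqedo

Each output is the input with this applied: move the first character to the end.
"orsonywadaqed" → "rsonywadaqedo".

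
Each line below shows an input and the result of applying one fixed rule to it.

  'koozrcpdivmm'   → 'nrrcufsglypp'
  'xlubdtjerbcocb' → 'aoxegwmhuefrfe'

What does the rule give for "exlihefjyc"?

The rule is to shift every letter 3 places forward in the alphabet (wrapping around).
For "exlihefjyc" the result is "haolkhimbf".

haolkhimbf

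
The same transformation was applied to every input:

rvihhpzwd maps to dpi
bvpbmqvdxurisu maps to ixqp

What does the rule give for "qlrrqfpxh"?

hfr

The rule is to keep one character in every 3, starting at position 3 (positions 3rd, 6th, 9th, ...), then reverse the string.
Starting from "qlrrqfpxh": after the first operation, "rfh"; after the second, "hfr".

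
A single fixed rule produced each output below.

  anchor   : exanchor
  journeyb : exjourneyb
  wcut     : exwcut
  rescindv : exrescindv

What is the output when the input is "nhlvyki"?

The transformation: prepend "ex".
So "nhlvyki" becomes "exnhlvyki".

exnhlvyki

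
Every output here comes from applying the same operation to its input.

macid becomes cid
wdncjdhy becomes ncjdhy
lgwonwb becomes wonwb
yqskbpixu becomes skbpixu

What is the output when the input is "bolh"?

lh

The transformation: delete the first 2 characters.
For "bolh" the result is "lh".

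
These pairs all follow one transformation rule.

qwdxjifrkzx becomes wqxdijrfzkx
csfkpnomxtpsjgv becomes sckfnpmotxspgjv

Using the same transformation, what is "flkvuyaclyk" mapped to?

In each case the input is transformed by: swap each adjacent pair of characters (1↔2, 3↔4, ...).
So "flkvuyaclyk" becomes "lfvkyucaylk".

lfvkyucaylk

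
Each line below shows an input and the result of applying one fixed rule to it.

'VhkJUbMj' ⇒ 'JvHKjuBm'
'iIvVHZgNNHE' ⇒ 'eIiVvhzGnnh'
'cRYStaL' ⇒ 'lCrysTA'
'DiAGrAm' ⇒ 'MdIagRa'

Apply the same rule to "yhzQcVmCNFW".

wYHZqCvMcnf

The pattern: move the last character to the front, then flip the case of every letter.
For "yhzQcVmCNFW" the result is "wYHZqCvMcnf".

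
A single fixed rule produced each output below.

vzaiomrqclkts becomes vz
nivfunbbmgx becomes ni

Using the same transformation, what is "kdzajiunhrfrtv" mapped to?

kd

Rule — keep only the first 2 characters.
"kdzajiunhrfrtv" → "kd".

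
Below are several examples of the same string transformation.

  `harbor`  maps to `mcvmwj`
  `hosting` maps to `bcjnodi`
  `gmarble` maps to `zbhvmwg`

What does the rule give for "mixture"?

Each output is the input with this applied: move the last character to the front, then shift every letter 5 places backward in the alphabet (wrapping around).
Applying both steps to "mixture": "emixtur", then "zhdsopm".

zhdsopm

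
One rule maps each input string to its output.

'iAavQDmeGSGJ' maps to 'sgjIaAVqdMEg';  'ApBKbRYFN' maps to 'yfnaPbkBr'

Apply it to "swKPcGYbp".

yBPSWkpCg

Looking at the pairs, the operation is to move the last 3 characters to the front (rotate right by 3), then flip the case of every letter.
On "swKPcGYbp": the first step gives "YbpswKPcG", and the second then gives "yBPSWkpCg".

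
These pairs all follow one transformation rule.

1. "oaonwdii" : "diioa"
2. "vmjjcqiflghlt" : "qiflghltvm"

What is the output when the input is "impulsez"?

sezim

The rule is to move the first 2 characters to the end (rotate left by 2), then delete the first 3 characters.
Applying both steps to "impulsez": "pulsezim", then "sezim".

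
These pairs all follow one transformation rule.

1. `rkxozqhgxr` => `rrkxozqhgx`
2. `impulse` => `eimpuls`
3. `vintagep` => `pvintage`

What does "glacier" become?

rglacie

Looking at the pairs, the operation is to move the last character to the front.
For "glacier" the result is "rglacie".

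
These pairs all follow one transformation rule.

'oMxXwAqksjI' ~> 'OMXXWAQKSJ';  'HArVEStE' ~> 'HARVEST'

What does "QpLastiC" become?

QPLASTI

Looking at the pairs, the operation is to delete the last character, then convert every letter to uppercase.
Working it through for "QpLastiC": intermediate "QpLasti", final "QPLASTI".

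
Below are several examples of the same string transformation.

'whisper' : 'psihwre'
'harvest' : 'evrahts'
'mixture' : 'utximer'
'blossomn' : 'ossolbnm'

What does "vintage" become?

atniveg

The rule is to reverse the string, then move the first 2 characters to the end (rotate left by 2).
For "vintage", step one produces "egatniv"; step two turns that into "atniveg".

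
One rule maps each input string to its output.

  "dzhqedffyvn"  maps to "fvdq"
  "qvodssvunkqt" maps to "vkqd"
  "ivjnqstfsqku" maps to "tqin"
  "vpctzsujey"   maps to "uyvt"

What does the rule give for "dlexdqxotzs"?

xzdx

In each case the input is transformed by: keep one character in every 3, starting at position 1 (positions 1st, 4th, 7th, ...), then move the last 2 characters to the front (rotate right by 2).
"dlexdqxotzs" → "dxxz" → "xzdx".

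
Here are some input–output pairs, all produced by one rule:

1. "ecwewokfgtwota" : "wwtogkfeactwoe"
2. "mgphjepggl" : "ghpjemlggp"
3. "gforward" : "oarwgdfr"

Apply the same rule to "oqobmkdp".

okbmopqd

The transformation: take characters alternately from the front and the back (1st, last, 2nd, 2nd-last, ...), then swap the front and back halves of the string.
For "oqobmkdp", step one produces "opqdokbm"; step two turns that into "okbmopqd".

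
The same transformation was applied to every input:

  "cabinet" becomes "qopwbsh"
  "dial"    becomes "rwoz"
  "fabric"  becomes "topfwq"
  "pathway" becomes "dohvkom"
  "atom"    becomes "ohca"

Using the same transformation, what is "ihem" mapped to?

wvsa

In each case the input is transformed by: shift every letter 12 places backward in the alphabet (wrapping around).
So "ihem" becomes "wvsa".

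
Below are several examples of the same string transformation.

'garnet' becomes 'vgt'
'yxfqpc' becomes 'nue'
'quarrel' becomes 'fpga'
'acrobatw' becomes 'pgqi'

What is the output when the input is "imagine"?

The pattern: keep every other character starting from the first (positions 1st, 3rd, 5th, ...), then shift every letter 11 places backward in the alphabet (wrapping around).
Starting from "imagine": after the first operation, "iaie"; after the second, "xpxt".

xpxt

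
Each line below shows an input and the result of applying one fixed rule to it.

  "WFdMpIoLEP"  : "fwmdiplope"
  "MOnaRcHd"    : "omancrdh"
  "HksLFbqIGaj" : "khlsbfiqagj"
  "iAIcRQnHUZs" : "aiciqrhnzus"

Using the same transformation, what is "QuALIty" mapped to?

The transformation: swap each adjacent pair of characters (1↔2, 3↔4, ...), then convert every letter to lowercase.
On "QuALIty": the first step gives "uQLAtIy", and the second then gives "uqlatiy".

uqlatiy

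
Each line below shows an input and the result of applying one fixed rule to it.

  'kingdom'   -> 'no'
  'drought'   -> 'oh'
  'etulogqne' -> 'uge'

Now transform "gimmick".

mc

The pattern: keep one character in every 3, starting at position 3 (positions 3rd, 6th, 9th, ...).
On "gimmick" that produces "mc".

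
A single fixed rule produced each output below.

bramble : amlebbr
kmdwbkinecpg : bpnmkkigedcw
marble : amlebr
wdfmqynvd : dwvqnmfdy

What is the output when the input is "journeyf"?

euronjfy

Rule — sort the characters into reverse alphabetical order, then swap the first and last characters.
Working it through for "journeyf": intermediate "yuronjfe", final "euronjfy".
(Check on "marble": → "rmleba" → "amlebr" ✓)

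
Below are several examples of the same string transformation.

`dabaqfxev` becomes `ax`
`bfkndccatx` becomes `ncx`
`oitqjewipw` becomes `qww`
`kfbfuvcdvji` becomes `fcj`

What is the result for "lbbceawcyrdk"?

cwr

In each case the input is transformed by: delete the first 2 characters, then keep one character in every 3, starting at position 2 (positions 2nd, 5th, 8th, ...).
Working it through for "lbbceawcyrdk": intermediate "bceawcyrdk", final "cwr".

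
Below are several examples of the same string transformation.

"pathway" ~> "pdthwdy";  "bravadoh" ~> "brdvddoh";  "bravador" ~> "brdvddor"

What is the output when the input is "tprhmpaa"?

tprhmpdd

In each case the input is transformed by: replace every "a" with "d".
So "tprhmpaa" becomes "tprhmpdd".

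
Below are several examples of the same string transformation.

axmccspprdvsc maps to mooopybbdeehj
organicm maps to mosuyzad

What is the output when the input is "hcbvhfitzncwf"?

Looking at the pairs, the operation is to sort the characters into alphabetical order, then shift every letter 12 places forward in the alphabet (wrapping around).
Working it through for "hcbvhfitzncwf": intermediate "bccffhhintvwz", final "noorrttuzfhil".
(Check on "axmccspprdvsc": → "acccdmpprssvx" → "mooopybbdeehj" ✓)

noorrttuzfhil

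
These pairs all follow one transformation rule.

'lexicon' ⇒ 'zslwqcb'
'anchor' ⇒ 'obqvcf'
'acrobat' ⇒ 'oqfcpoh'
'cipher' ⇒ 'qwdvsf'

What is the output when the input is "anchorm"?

Looking at the pairs, the operation is to shift every letter 12 places backward in the alphabet (wrapping around).
Applying that to "anchorm" gives "obqvcfa".

obqvcfa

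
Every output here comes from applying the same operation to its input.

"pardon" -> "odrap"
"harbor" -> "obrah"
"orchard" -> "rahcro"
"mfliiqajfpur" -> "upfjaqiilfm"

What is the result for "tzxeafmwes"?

Each output is the input with this applied: delete the last character, then reverse the string.
Working it through for "tzxeafmwes": intermediate "tzxeafmwe", final "ewmfaexzt".
(Check on "pardon": → "pardo" → "odrap" ✓)

ewmfaexzt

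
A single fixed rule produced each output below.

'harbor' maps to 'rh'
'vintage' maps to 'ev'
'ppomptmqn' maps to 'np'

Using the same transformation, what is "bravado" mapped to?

ob

In each case the input is transformed by: move the first character to the end, then keep only the last 2 characters.
On "bravado": the first step gives "ravadob", and the second then gives "ob".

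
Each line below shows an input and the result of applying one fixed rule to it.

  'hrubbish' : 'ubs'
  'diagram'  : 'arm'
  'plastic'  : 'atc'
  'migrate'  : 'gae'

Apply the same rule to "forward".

In each case the input is transformed by: delete the first 2 characters, then keep every other character starting from the first (positions 1st, 3rd, 5th, ...).
Starting from "forward": after the first operation, "rward"; after the second, "rad".

rad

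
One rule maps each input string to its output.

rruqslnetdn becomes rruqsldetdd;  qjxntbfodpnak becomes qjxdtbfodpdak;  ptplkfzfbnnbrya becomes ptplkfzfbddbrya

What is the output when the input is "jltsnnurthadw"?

The rule is to replace every "n" with "d".
On "jltsnnurthadw" that produces "jltsddurthadw".

jltsddurthadw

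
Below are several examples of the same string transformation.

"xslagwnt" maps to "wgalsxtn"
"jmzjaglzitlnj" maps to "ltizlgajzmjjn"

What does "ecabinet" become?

What's happening: move the last 2 characters to the front (rotate right by 2), then reverse the string.
Applying that to "ecabinet" gives "nibacete".

nibacete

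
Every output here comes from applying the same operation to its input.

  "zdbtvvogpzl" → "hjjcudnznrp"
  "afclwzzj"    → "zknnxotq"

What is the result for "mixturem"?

hifsaawl

In each case the input is transformed by: move the first 3 characters to the end (rotate left by 3), then shift every letter 12 places backward in the alphabet (wrapping around).
On "mixturem": the first step gives "turemmix", and the second then gives "hifsaawl".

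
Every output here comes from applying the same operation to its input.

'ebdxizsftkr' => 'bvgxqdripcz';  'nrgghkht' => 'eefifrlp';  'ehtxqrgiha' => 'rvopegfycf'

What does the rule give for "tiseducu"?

qcbsasrg

In each case the input is transformed by: move the first 2 characters to the end (rotate left by 2), then shift every letter 2 places backward in the alphabet (wrapping around).
"tiseducu" → "seducuti" → "qcbsasrg".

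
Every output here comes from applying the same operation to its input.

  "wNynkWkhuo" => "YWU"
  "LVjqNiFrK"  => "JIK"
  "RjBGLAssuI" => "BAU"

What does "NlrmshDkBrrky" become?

The transformation: keep one character in every 3, starting at position 3 (positions 3rd, 6th, 9th, ...), then convert every letter to uppercase.
Starting from "NlrmshDkBrrky": after the first operation, "rhBk"; after the second, "RHBK".

RHBK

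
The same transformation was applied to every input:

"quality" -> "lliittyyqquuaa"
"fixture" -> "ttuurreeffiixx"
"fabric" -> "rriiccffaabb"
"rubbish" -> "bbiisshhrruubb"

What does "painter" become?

nntteerrppaaii

In each case the input is transformed by: move the first 3 characters to the end (rotate left by 3), then double every character.
Starting from "painter": after the first operation, "nterpai"; after the second, "nntteerrppaaii".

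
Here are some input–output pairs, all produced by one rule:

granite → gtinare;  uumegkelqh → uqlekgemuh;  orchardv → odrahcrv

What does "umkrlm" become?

ulrkmm

The rule is to reverse the string, then swap the first and last characters.
Applying that to "umkrlm" gives "ulrkmm".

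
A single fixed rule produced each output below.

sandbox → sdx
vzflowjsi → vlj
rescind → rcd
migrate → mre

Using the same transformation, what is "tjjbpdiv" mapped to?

The transformation: keep one character in every 3, starting at position 1 (positions 1st, 4th, 7th, ...).
On "tjjbpdiv" that produces "tbi".

tbi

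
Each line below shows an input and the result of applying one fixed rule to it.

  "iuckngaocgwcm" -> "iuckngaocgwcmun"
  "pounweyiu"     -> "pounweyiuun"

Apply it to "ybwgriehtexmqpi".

ybwgriehtexmqpiun

Rule — append "un".
Applying that to "ybwgriehtexmqpi" gives "ybwgriehtexmqpiun".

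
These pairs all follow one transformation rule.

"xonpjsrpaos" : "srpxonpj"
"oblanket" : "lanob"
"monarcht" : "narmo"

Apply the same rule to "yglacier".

The rule is to delete the last 3 characters, then move the last 3 characters to the front (rotate right by 3).
For "yglacier", step one produces "yglac"; step two turns that into "lacyg".

lacyg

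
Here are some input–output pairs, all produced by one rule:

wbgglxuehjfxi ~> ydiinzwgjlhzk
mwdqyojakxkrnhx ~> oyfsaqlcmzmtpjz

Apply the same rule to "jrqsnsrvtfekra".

In each case the input is transformed by: shift every letter 2 places forward in the alphabet (wrapping around).
Applying that to "jrqsnsrvtfekra" gives "ltsuputxvhgmtc".

ltsuputxvhgmtc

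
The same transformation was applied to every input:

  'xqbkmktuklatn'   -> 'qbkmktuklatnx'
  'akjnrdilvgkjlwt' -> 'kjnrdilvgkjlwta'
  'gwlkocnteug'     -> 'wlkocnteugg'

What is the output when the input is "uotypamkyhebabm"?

otypamkyhebabmu

What's happening: move the first character to the end.
Applying that to "uotypamkyhebabm" gives "otypamkyhebabmu".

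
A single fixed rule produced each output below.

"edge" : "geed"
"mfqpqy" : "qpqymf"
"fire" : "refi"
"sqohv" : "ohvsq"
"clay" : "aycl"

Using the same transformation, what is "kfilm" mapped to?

ilmkf

In each case the input is transformed by: move the first 2 characters to the end (rotate left by 2).
Doing the same to "kfilm": "ilmkf".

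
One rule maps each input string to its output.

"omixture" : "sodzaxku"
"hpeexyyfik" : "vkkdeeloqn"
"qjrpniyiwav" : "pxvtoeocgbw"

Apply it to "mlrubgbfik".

Each output is the input with this applied: move the first character to the end, then shift every letter 6 places forward in the alphabet (wrapping around).
For "mlrubgbfik" the result is "rxahmhloqs".

rxahmhloqs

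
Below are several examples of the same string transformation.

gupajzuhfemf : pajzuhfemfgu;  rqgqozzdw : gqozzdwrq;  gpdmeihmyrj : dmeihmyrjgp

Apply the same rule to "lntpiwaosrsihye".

In each case the input is transformed by: move the first 2 characters to the end (rotate left by 2).
On "lntpiwaosrsihye" that produces "tpiwaosrsihyeln".

tpiwaosrsihyeln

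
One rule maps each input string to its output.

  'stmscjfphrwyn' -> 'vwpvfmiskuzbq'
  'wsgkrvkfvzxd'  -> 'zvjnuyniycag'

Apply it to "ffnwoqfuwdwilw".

Each output is the input with this applied: shift every letter 3 places forward in the alphabet (wrapping around).
So "ffnwoqfuwdwilw" becomes "iiqzrtixzgzloz".

iiqzrtixzgzloz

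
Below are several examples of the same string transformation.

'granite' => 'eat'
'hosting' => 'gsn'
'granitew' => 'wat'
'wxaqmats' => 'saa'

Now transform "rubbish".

hbs

In each case the input is transformed by: move the last character to the front, then keep one character in every 3, starting at position 1 (positions 1st, 4th, 7th, ...).
So "rubbish" becomes "hbs".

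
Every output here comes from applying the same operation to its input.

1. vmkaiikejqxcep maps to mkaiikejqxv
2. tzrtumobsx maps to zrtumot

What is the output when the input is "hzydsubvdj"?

zydsubh

The transformation: delete the last 3 characters, then move the first character to the end.
Applying both steps to "hzydsubvdj": "hzydsub", then "zydsubh".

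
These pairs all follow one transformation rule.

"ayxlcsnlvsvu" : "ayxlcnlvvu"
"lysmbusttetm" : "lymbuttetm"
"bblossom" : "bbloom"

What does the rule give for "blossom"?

In each case the input is transformed by: remove every "s".
"blossom" → "bloom".

bloom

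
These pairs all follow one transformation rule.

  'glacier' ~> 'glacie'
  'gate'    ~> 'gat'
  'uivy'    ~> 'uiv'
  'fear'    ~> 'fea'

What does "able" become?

abl

In each case the input is transformed by: delete the last character.
"able" → "abl".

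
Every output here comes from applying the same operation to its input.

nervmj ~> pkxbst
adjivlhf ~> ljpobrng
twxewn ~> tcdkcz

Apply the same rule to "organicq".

Rule — swap the first and last characters, then shift every letter 6 places forward in the alphabet (wrapping around).
On "organicq": the first step gives "qrganico", and the second then gives "wxmgtoiu".
(Check on "adjivlhf": → "fdjivlha" → "ljpobrng" ✓)

wxmgtoiu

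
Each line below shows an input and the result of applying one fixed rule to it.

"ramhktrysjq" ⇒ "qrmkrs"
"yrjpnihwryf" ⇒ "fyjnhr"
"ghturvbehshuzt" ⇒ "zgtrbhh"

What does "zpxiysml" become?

mzxy

The pattern: keep every other character starting from the first (positions 1st, 3rd, 5th, ...), then move the last character to the front.
For "zpxiysml" the result is "mzxy".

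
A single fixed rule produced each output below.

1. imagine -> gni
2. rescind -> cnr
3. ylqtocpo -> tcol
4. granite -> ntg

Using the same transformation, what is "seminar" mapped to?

ias

Each output is the input with this applied: move the first 2 characters to the end (rotate left by 2), then keep every other character starting from the second (positions 2nd, 4th, 6th, ...).
So "seminar" becomes "ias".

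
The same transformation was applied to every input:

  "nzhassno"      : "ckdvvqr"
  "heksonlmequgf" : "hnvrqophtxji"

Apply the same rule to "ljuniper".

Rule — delete the first character, then shift every letter 3 places forward in the alphabet (wrapping around).
On "ljuniper": the first step gives "juniper", and the second then gives "mxqlshu".

mxqlshu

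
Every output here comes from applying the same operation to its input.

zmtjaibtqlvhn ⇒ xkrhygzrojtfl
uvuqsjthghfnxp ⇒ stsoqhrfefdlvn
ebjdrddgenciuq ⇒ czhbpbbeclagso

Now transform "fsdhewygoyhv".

What's happening: shift every letter 2 places backward in the alphabet (wrapping around).
Doing the same to "fsdhewygoyhv": "dqbfcuwemwft".

dqbfcuwemwft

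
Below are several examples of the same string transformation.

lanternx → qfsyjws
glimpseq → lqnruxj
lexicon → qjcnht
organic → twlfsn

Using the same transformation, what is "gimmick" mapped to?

What's happening: delete the last character, then shift every letter 5 places forward in the alphabet (wrapping around).
For "gimmick", step one produces "gimmic"; step two turns that into "lnrrnh".
(Check on "glimpseq": → "glimpse" → "lqnruxj" ✓)

lnrrnh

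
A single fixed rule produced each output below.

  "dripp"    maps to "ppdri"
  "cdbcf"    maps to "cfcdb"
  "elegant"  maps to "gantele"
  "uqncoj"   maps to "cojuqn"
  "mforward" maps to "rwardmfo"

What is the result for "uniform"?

The pattern: move the first 3 characters to the end (rotate left by 3).
For "uniform" the result is "formuni".

formuni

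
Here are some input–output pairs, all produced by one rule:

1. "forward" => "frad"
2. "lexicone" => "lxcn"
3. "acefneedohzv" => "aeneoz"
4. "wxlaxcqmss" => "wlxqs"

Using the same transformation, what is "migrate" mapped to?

mgae

Looking at the pairs, the operation is to keep every other character starting from the first (positions 1st, 3rd, 5th, ...).
Doing the same to "migrate": "mgae".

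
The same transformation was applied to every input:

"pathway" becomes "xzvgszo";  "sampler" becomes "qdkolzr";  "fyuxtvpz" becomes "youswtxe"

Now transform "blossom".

lnrrnka

Looking at the pairs, the operation is to shift every letter 1 place backward in the alphabet (wrapping around), then reverse the string.
On "blossom" that produces "lnrrnka".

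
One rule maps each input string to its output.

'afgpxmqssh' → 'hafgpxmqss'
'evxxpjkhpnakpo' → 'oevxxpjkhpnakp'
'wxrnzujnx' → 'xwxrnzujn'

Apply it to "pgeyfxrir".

The transformation: move the last character to the front.
Applying that to "pgeyfxrir" gives "rpgeyfxri".

rpgeyfxri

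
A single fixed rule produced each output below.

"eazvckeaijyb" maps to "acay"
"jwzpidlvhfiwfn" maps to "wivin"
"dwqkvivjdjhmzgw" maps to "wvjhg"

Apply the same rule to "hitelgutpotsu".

iltt

The transformation: keep one character in every 3, starting at position 2 (positions 2nd, 5th, 8th, ...).
So "hitelgutpotsu" becomes "iltt".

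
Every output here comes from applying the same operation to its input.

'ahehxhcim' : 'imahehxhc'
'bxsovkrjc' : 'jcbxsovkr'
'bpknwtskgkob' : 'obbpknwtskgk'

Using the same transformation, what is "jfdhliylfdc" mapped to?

dcjfdhliylf

In each case the input is transformed by: move the last 2 characters to the front (rotate right by 2).
Doing the same to "jfdhliylfdc": "dcjfdhliylf".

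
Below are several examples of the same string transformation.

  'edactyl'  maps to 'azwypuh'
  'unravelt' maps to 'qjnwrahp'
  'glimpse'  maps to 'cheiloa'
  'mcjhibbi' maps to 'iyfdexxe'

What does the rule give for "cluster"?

yhqopan

Each output is the input with this applied: shift every letter 4 places backward in the alphabet (wrapping around).
Applying that to "cluster" gives "yhqopan".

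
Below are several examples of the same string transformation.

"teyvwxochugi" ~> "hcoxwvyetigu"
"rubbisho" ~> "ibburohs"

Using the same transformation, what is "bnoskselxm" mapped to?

esksonbmxl

The transformation: reverse the string, then move the first 3 characters to the end (rotate left by 3).
Starting from "bnoskselxm": after the first operation, "mxlesksonb"; after the second, "esksonbmxl".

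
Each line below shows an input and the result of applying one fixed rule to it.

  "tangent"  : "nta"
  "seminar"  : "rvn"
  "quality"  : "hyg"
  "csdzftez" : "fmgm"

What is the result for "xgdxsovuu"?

The pattern: shift every letter 13 places forward in the alphabet (wrapping around) — i.e. ROT13, then keep every other character starting from the second (positions 2nd, 4th, 6th, ...).
Doing the same to "xgdxsovuu": "tkbh".

tkbh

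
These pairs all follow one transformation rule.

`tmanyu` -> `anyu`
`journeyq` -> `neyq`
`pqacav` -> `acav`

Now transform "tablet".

The pattern: keep only the last 4 characters.
So "tablet" becomes "blet".

blet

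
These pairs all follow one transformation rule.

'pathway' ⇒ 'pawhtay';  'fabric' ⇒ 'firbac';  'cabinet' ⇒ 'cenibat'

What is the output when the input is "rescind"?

Each output is the input with this applied: swap the first and last characters, then reverse the string.
"rescind" → "descinr" → "rnicsed".

rnicsed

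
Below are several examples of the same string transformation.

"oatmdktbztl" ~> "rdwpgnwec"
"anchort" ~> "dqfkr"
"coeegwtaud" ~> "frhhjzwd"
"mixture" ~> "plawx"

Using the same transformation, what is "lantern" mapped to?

odqwh

Looking at the pairs, the operation is to shift every letter 3 places forward in the alphabet (wrapping around), then delete the last 2 characters.
Applying that to "lantern" gives "odqwh".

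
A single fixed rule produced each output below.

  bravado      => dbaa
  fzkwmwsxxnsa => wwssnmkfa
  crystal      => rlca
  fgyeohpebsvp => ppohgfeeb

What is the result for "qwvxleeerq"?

In each case the input is transformed by: sort the characters into reverse alphabetical order, then delete the first 3 characters.
Working it through for "qwvxleeerq": intermediate "xwvrqqleee", final "rqqleee".

rqqleee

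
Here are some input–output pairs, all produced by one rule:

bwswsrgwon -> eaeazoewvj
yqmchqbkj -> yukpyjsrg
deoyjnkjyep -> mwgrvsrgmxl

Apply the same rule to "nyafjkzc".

In each case the input is transformed by: move the first character to the end, then shift every letter 8 places forward in the alphabet (wrapping around).
Starting from "nyafjkzc": after the first operation, "yafjkzcn"; after the second, "ginrshkv".
(Check on "deoyjnkjyep": → "eoyjnkjyepd" → "mwgrvsrgmxl" ✓)

ginrshkv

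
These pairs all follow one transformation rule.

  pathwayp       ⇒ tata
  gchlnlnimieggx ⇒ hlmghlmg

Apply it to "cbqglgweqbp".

The transformation: keep one character in every 3, starting at position 3 (positions 3rd, 6th, 9th, ...), then write the whole string twice.
"cbqglgweqbp" → "qgq" → "qgqqgq".

qgqqgq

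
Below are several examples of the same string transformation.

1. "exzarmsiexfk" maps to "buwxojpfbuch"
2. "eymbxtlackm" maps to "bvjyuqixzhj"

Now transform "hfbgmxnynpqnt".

The pattern: shift every letter 3 places backward in the alphabet (wrapping around).
"hfbgmxnynpqnt" → "ecydjukvkmnkq".

ecydjukvkmnkq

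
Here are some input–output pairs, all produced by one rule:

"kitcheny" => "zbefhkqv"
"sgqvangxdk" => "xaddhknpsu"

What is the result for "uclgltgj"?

What's happening: sort the characters into alphabetical order, then shift every letter 3 places backward in the alphabet (wrapping around).
On "uclgltgj": the first step gives "cggjlltu", and the second then gives "zddgiiqr".

zddgiiqr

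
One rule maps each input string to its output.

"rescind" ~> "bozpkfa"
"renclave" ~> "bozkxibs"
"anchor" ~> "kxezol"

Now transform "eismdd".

What's happening: shift every letter 3 places backward in the alphabet (wrapping around), then swap each adjacent pair of characters (1↔2, 3↔4, ...).
Doing the same to "eismdd": "fbjpaa".
(Check on "renclave": → "obkzixsb" → "bozkxibs" ✓)

fbjpaa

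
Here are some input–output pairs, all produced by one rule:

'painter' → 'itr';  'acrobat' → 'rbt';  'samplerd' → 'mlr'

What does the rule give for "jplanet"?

Each output is the input with this applied: delete the first 2 characters, then keep every other character starting from the first (positions 1st, 3rd, 5th, ...).
"jplanet" → "lnt".

lnt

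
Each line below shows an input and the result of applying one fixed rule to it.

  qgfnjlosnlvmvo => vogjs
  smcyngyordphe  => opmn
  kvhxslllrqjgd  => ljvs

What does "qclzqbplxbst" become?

The rule is to keep one character in every 3, starting at position 2 (positions 2nd, 5th, 8th, ...), then move the last 2 characters to the front (rotate right by 2).
"qclzqbplxbst" → "cqls" → "lscq".
(Check on "qgfnjlosnlvmvo": → "gjsvo" → "vogjs" ✓)

lscq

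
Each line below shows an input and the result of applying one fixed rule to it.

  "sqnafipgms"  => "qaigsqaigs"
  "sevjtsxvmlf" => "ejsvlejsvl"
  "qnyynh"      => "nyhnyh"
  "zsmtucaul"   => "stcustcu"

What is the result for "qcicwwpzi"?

ccwzccwz

Looking at the pairs, the operation is to keep every other character starting from the second (positions 2nd, 4th, 6th, ...), then write the whole string twice.
Applying both steps to "qcicwwpzi": "ccwz", then "ccwzccwz".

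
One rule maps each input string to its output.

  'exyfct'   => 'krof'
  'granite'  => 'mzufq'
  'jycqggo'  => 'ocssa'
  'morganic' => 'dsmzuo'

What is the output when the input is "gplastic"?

The transformation: delete the first 2 characters, then shift every letter 12 places forward in the alphabet (wrapping around).
For "gplastic", step one produces "lastic"; step two turns that into "xmefuo".

xmefuo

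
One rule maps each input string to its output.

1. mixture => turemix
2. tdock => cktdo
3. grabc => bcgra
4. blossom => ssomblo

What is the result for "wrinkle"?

nklewri

Looking at the pairs, the operation is to move the first 3 characters to the end (rotate left by 3).
On "wrinkle" that produces "nklewri".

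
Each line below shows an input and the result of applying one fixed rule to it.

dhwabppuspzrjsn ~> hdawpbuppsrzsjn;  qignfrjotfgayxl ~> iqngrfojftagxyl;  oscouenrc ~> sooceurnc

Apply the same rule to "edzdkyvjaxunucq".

The pattern: swap each adjacent pair of characters (1↔2, 3↔4, ...).
Applying that to "edzdkyvjaxunucq" gives "dedzykjvxanucuq".

dedzykjvxanucuq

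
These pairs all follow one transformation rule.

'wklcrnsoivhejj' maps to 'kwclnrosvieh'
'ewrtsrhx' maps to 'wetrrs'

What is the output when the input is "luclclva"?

ullclc

The transformation: swap each adjacent pair of characters (1↔2, 3↔4, ...), then delete the last 2 characters.
Starting from "luclclva": after the first operation, "ullclcav"; after the second, "ullclc".
(Check on "ewrtsrhx": → "wetrrsxh" → "wetrrs" ✓)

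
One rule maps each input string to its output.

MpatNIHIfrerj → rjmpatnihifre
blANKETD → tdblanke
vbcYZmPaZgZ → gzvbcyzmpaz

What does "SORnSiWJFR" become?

In each case the input is transformed by: move the last 2 characters to the front (rotate right by 2), then convert every letter to lowercase.
So "SORnSiWJFR" becomes "frsornsiwj".

frsornsiwj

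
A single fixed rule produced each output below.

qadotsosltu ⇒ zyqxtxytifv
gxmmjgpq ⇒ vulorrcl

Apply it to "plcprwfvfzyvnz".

Looking at the pairs, the operation is to shift every letter 5 places forward in the alphabet (wrapping around), then reverse the string.
For "plcprwfvfzyvnz", step one produces "uqhuwbkakedase"; step two turns that into "esadekakbwuhqu".

esadekakbwuhqu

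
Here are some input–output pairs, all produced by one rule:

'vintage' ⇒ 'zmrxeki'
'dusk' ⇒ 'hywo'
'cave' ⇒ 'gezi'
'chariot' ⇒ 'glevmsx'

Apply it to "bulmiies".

fypqmmiw

Rule — shift every letter 4 places forward in the alphabet (wrapping around).
On "bulmiies" that produces "fypqmmiw".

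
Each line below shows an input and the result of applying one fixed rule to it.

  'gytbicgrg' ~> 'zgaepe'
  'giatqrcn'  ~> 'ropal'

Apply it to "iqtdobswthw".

The pattern: delete the first 3 characters, then shift every letter 2 places backward in the alphabet (wrapping around).
Applying both steps to "iqtdobswthw": "dobswthw", then "bmzqurfu".
(Check on "giatqrcn": → "tqrcn" → "ropal" ✓)

bmzqurfu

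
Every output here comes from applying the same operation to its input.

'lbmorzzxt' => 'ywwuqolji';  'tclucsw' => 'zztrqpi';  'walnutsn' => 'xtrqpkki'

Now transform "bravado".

Rule — shift every letter 3 places backward in the alphabet (wrapping around), then sort the characters into reverse alphabetical order.
For "bravado" the result is "yxxsola".

yxxsola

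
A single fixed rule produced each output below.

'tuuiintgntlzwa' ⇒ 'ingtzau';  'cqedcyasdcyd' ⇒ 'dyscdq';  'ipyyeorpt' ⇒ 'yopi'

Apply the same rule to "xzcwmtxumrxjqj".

The pattern: move the first 2 characters to the end (rotate left by 2), then keep every other character starting from the second (positions 2nd, 4th, 6th, ...).
"xzcwmtxumrxjqj" → "cwmtxumrxjqjxz" → "wturjjz".
(Check on "cqedcyasdcyd": → "edcyasdcydcq" → "dyscdq" ✓)

wturjjz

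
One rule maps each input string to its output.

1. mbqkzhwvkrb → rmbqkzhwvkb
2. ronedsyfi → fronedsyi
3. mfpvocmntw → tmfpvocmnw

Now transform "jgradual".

Rule — move the last character to the front, then swap the first and last characters.
"jgradual" → "ljgradua" → "ajgradul".

ajgradul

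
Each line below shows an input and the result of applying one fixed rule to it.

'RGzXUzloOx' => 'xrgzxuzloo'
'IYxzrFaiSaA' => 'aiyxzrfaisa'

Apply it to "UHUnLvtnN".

In each case the input is transformed by: move the last character to the front, then convert every letter to lowercase.
Working it through for "UHUnLvtnN": intermediate "NUHUnLvtn", final "nuhunlvtn".

nuhunlvtn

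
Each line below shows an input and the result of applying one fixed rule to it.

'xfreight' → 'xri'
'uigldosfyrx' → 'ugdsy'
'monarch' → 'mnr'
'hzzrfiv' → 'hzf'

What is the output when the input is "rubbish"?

rbi

Looking at the pairs, the operation is to keep every other character starting from the first (positions 1st, 3rd, 5th, ...), then delete the last character.
Applying both steps to "rubbish": "rbih", then "rbi".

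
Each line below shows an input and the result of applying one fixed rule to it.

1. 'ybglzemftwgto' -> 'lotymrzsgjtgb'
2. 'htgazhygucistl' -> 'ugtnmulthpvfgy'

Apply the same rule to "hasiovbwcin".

unfvbiojpva

In each case the input is transformed by: shift every letter 13 places forward in the alphabet (wrapping around) — i.e. ROT13.
Applying that to "hasiovbwcin" gives "unfvbiojpva".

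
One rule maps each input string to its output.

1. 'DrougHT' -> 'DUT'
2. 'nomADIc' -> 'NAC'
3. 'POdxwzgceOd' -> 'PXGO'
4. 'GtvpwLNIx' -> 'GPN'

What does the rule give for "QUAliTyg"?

The transformation: keep one character in every 3, starting at position 1 (positions 1st, 4th, 7th, ...), then convert every letter to uppercase.
Working it through for "QUAliTyg": intermediate "Qly", final "QLY".

QLY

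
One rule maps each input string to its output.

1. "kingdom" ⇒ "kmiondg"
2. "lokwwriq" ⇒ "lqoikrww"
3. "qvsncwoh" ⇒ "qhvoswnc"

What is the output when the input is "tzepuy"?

The pattern: take characters alternately from the front and the back (1st, last, 2nd, 2nd-last, ...).
Applying that to "tzepuy" gives "tyzuep".

tyzuep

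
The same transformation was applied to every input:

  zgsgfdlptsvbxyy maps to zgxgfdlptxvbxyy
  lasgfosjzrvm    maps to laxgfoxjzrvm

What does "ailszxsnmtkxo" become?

ailxzxxnmtkxo

The transformation: replace every "s" with "x".
On "ailszxsnmtkxo" that produces "ailxzxxnmtkxo".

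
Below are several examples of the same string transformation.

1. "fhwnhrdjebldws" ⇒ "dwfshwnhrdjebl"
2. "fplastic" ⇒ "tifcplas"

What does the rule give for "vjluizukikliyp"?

iyvpjluizukikl

Each output is the input with this applied: swap the first and last characters, then move the last 3 characters to the front (rotate right by 3).
Starting from "vjluizukikliyp": after the first operation, "pjluizukikliyv"; after the second, "iyvpjluizukikl".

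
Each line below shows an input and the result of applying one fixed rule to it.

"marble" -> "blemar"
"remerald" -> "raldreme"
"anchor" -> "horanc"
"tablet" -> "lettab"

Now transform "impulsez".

In each case the input is transformed by: swap the front and back halves of the string.
So "impulsez" becomes "lsezimpu".

lsezimpu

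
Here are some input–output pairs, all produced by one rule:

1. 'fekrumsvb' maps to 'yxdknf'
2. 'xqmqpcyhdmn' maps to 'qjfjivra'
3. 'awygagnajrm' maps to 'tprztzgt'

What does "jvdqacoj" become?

cowjt

The transformation: shift every letter 7 places backward in the alphabet (wrapping around), then delete the last 3 characters.
For "jvdqacoj", step one produces "cowjtvhc"; step two turns that into "cowjt".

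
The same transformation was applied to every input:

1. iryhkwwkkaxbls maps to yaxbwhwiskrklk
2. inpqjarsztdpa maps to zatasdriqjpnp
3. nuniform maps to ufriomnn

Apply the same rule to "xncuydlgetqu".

ycxdueugtlqn

The transformation: sort the characters into reverse alphabetical order, then take characters alternately from the front and the back (1st, last, 2nd, 2nd-last, ...).
For "xncuydlgetqu", step one produces "yxuutqnlgedc"; step two turns that into "ycxdueugtlqn".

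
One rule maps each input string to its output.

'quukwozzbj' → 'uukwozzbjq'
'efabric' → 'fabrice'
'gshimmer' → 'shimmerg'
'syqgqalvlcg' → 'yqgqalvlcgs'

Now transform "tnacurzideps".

nacurzidepst

Each output is the input with this applied: move the first character to the end.
On "tnacurzideps" that produces "nacurzidepst".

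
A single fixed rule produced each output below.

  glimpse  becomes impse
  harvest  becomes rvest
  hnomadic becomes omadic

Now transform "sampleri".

mpleri

In each case the input is transformed by: delete the first 2 characters.
For "sampleri" the result is "mpleri".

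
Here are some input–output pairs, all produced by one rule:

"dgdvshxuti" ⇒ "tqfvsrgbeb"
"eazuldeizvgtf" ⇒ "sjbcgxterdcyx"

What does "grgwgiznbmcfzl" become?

Each output is the input with this applied: shift every letter 2 places backward in the alphabet (wrapping around), then move the first 3 characters to the end (rotate left by 3).
Applying that to "grgwgiznbmcfzl" gives "uegxlzkadxjepe".

uegxlzkadxjepe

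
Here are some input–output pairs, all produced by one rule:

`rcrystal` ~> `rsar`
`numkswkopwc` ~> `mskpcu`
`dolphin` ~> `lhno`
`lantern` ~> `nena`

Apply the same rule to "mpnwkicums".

nkcmm

What's happening: move the first 2 characters to the end (rotate left by 2), then keep every other character starting from the first (positions 1st, 3rd, 5th, ...).
For "mpnwkicums", step one produces "nwkicumsmp"; step two turns that into "nkcmm".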